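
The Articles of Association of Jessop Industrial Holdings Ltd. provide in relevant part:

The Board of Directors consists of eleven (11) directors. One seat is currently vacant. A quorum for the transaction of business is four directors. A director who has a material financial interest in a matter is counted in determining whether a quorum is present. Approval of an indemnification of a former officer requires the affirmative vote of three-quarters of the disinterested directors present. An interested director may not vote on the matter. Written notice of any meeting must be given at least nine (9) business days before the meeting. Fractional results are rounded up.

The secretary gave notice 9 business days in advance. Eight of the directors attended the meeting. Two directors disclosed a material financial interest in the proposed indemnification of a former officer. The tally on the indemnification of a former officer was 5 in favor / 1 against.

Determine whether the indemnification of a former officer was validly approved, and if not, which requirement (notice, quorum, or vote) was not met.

Notice: 9 business days given; 9 required (9 ≥ 9). Satisfied.
Quorum: 8 present (interested directors count toward quorum); quorum is 4. Satisfied.
Vote: the indemnification of a former officer requires three-fourths of the disinterested directors present (8 − 2 = 6). 3/4 of 6 = 4.50, rounded up to 5, so 5 affirmative votes are needed; 5 voted in favor. Satisfied.

Valid — all requirements satisfied.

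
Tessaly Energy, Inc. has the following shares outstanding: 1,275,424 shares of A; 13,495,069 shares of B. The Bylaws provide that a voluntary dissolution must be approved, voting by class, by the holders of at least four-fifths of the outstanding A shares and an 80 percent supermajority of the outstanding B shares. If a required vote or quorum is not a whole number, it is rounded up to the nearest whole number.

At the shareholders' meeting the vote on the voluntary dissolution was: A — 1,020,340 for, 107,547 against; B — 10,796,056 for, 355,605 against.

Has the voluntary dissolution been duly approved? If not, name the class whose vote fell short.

A: 4/5 of 1275424 = 1020339.20, rounded up to 1020340; 1,020,340 required, 1,020,340 in favor — approved.
B: 4/5 of 13495069 = 10796055.20, rounded up to 10796056; 10,796,056 required, 10,796,056 in favor — approved.

Approved — every class gave the required vote.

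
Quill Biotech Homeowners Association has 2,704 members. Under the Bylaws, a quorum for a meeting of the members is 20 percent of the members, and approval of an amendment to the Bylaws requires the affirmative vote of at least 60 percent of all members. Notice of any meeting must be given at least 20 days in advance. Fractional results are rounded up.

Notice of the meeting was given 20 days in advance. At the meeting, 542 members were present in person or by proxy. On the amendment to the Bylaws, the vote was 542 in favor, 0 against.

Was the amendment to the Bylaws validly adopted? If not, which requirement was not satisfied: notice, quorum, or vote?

Notice: 20 days given; 20 required. Satisfied.
Quorum: 20% of 2,704 = 540.80, rounded up to 541; 542 present. Satisfied.
Vote: requires three-fifths of all members (2,704); 3/5 of 2704 = 1622.40, rounded up to 1623, so 1,623 needed; 542 in favor. Not satisfied.

Invalid — vote requirement not satisfied.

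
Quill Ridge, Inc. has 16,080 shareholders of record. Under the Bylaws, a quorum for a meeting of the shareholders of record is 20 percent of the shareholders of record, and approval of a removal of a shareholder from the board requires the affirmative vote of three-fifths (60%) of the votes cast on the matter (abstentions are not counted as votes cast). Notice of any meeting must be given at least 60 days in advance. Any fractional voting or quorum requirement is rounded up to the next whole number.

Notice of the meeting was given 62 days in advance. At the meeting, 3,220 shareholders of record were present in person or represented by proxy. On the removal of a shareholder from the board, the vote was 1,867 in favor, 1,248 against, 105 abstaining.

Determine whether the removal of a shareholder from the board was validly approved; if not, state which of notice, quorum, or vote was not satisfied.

Notice: 62 days given; 60 required. Satisfied.
Quorum: 20% of 16,080 = 3,216; 3,220 present. Satisfied.
Vote: requires three-fifths of the votes cast (3,220 − 105 abstaining = 3,115); 3/5 of 3115 = 1869, so 1,869 needed; 1,867 in favor. Not satisfied.

Invalid — vote requirement not satisfied.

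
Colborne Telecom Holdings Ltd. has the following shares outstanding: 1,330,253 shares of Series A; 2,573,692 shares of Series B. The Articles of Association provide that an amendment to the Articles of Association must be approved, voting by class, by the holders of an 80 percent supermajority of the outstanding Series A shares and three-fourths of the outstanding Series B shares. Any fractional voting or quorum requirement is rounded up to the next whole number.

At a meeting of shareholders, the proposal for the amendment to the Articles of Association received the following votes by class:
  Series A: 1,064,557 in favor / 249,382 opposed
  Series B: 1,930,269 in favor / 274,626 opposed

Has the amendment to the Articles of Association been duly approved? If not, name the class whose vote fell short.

Approved — every class gave the required vote.

Series A: 4/5 of 1330253 = 1064202.40, rounded up to 1064203; 1,064,203 required, 1,064,557 in favor — approved.
Series B: 3/4 of 2573692 = 1930269; 1,930,269 required, 1,930,269 in favor — approved.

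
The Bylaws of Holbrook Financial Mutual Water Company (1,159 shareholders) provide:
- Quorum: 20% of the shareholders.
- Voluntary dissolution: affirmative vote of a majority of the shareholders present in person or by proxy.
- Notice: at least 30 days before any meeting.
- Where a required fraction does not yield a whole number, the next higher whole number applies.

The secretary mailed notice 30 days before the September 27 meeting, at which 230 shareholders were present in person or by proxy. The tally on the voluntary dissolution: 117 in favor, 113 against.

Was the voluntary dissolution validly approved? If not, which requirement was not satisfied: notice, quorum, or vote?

Invalid — quorum requirement not satisfied.

Notice: 30 days given; 30 required. Satisfied.
Quorum: 20% of 1,159 = 231.80, rounded up to 232; 230 present. Not satisfied.
Vote: requires a majority of those present (230); a majority of 230 is 116, so 116 needed; 117 in favor. Satisfied.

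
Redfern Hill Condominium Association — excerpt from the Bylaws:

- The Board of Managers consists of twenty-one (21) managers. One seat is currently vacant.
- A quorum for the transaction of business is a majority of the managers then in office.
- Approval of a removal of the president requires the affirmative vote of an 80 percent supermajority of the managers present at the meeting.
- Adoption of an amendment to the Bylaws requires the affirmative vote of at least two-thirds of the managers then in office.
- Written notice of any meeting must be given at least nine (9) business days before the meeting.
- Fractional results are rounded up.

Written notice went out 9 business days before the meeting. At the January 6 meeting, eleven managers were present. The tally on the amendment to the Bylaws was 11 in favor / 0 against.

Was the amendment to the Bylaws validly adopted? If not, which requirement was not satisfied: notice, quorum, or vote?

Notice: 9 business days given; 9 required (9 ≥ 9). Satisfied.
Quorum: 11 present; quorum is 11. Satisfied.
Vote: the amendment to the Bylaws requires two-thirds of the managers then in office (20). 2/3 of 20 = 13.33, rounded up to 14, so 14 affirmative votes are needed; 11 voted in favor. Not satisfied.

Invalid — vote requirement not satisfied.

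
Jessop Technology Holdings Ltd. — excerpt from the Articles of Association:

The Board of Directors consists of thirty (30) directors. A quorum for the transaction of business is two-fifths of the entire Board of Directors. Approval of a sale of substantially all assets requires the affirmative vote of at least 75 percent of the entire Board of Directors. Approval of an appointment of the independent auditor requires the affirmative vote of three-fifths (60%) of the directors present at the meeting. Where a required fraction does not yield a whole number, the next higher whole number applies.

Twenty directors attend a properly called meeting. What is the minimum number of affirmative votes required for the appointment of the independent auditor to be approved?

12

The appointment of the independent auditor requires three-fifths of the directors present (20).
3/5 of 20 = 12.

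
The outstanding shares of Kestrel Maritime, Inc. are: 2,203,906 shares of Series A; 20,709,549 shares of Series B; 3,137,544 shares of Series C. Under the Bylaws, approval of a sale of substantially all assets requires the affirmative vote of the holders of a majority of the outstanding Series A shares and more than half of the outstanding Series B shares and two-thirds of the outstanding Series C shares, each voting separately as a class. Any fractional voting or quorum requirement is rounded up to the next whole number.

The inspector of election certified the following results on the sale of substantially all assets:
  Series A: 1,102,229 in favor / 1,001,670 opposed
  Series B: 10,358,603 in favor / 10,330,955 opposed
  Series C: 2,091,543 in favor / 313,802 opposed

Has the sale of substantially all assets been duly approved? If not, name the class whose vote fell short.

Series A: a majority of 2203906 is 1101954; 1,101,954 required, 1,102,229 in favor — approved.
Series B: a majority of 20709549 is 10354775; 10,354,775 required, 10,358,603 in favor — approved.
Series C: 2/3 of 3137544 = 2091696; 2,091,696 required, 2,091,543 in favor — not approved.

Not approved — the Series C shares did not give the required vote.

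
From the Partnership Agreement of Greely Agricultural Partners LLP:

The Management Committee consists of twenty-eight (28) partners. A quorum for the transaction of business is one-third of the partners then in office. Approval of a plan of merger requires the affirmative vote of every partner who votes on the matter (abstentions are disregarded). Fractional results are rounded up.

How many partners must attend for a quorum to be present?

10

1/3 of 28 = 9.33, rounded up to 10.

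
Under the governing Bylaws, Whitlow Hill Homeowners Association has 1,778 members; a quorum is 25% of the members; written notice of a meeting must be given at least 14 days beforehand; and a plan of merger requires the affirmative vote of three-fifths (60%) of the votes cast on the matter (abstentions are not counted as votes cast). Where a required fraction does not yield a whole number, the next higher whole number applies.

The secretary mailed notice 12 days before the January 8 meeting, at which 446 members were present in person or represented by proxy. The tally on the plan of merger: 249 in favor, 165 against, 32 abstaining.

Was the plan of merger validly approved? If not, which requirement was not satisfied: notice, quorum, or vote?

Notice: 12 days given; 14 required. Not satisfied.
Quorum: 25% of 1,778 = 444.50, rounded up to 445; 446 present. Satisfied.
Vote: requires three-fifths of the votes cast (446 − 32 abstaining = 414); 3/5 of 414 = 248.40, rounded up to 249, so 249 needed; 249 in favor. Satisfied.

Invalid — notice requirement not satisfied.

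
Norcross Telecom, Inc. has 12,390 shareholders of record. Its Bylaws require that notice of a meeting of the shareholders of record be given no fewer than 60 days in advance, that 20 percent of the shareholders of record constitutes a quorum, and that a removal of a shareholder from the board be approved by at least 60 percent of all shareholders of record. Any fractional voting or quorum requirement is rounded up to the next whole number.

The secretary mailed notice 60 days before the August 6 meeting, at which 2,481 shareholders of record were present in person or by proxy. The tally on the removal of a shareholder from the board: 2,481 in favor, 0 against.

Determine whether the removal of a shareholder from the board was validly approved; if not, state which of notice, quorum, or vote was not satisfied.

Invalid — vote requirement not satisfied.

Notice: 60 days given; 60 required. Satisfied.
Quorum: 20% of 12,390 = 2,478; 2,481 present. Satisfied.
Vote: requires three-fifths of all shareholders of record (12,390); 3/5 of 12390 = 7434, so 7,434 needed; 2,481 in favor. Not satisfied.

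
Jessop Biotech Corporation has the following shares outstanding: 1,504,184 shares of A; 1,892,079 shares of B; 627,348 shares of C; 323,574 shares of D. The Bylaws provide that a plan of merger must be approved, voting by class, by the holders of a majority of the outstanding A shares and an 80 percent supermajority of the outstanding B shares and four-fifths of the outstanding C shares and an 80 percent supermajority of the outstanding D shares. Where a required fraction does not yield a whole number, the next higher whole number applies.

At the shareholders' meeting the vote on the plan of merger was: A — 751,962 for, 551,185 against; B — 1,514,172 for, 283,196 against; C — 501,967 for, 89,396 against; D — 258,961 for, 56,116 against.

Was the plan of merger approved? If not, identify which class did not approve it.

Not approved — the A shares did not give the required vote.

A: a majority of 1504184 is 752093; 752,093 required, 751,962 in favor — not approved.
B: 4/5 of 1892079 = 1513663.20, rounded up to 1513664; 1,513,664 required, 1,514,172 in favor — approved.
C: 4/5 of 627348 = 501878.40, rounded up to 501879; 501,879 required, 501,967 in favor — approved.
D: 4/5 of 323574 = 258859.20, rounded up to 258860; 258,860 required, 258,961 in favor — approved.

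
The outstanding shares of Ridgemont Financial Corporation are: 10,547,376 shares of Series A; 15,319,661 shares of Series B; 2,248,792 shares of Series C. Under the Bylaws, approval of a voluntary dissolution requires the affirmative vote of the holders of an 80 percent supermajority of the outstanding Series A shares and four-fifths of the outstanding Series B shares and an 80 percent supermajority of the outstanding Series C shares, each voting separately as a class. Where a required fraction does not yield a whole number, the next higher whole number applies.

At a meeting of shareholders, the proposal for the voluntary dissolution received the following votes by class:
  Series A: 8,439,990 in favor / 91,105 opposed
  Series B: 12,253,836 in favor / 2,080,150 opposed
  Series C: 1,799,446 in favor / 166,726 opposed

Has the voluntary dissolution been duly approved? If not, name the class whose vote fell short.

Series A: 4/5 of 10547376 = 8437900.80, rounded up to 8437901; 8,437,901 required, 8,439,990 in favor — approved.
Series B: 4/5 of 15319661 = 12255728.80, rounded up to 12255729; 12,255,729 required, 12,253,836 in favor — not approved.
Series C: 4/5 of 2248792 = 1799033.60, rounded up to 1799034; 1,799,034 required, 1,799,446 in favor — approved.

Not approved — the Series B shares did not give the required vote.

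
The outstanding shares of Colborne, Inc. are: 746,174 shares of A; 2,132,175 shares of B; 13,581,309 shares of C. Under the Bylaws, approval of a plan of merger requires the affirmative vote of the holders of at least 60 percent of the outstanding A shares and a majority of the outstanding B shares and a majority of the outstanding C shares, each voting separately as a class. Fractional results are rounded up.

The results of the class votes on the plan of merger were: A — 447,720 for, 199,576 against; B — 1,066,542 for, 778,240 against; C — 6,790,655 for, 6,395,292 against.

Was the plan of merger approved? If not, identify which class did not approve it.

A: 3/5 of 746174 = 447704.40, rounded up to 447705; 447,705 required, 447,720 in favor — approved.
B: a majority of 2132175 is 1066088; 1,066,088 required, 1,066,542 in favor — approved.
C: a majority of 13581309 is 6790655; 6,790,655 required, 6,790,655 in favor — approved.

Approved — every class gave the required vote.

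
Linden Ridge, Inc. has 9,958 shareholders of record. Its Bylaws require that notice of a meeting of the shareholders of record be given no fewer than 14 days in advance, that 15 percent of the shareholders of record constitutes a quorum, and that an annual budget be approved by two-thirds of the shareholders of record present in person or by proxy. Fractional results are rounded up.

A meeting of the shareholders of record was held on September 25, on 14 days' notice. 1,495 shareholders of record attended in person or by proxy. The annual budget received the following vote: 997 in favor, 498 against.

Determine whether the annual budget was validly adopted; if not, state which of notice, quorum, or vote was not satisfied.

Notice: 14 days given; 14 required. Satisfied.
Quorum: 15% of 9,958 = 1,493.70, rounded up to 1,494; 1,495 present. Satisfied.
Vote: requires two-thirds of those present (1,495); 2/3 of 1495 = 996.67, rounded up to 997, so 997 needed; 997 in favor. Satisfied.

Valid — all requirements satisfied.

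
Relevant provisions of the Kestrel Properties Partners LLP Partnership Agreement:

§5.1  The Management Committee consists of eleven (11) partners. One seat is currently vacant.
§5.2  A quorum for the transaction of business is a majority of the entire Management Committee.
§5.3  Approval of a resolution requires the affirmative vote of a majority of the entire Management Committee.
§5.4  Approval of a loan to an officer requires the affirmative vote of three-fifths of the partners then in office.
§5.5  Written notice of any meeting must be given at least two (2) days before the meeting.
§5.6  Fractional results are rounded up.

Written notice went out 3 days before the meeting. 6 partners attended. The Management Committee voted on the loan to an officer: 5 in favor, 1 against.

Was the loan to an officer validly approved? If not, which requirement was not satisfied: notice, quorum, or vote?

Notice: 3 days given; 2 required (3 ≥ 2). Satisfied.
Quorum: 6 present; quorum is 6. Satisfied.
Vote: the loan to an officer requires three-fifths of the partners then in office (10). 3/5 of 10 = 6, so 6 affirmative votes are needed; 5 voted in favor. Not satisfied.

Invalid — vote requirement not satisfied.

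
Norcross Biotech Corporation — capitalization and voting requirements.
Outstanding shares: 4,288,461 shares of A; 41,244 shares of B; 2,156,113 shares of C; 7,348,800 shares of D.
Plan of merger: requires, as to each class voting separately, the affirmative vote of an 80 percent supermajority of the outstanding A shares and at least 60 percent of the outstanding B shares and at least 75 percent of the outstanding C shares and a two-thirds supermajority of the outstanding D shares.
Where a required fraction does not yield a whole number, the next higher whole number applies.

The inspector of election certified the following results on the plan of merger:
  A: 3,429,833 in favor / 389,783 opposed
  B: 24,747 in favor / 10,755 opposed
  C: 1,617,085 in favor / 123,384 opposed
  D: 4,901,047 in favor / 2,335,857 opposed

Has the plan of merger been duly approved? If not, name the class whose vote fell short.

A: 4/5 of 4288461 = 3430768.80, rounded up to 3430769; 3,430,769 required, 3,429,833 in favor — not approved.
B: 3/5 of 41244 = 24746.40, rounded up to 24747; 24,747 required, 24,747 in favor — approved.
C: 3/4 of 2156113 = 1617084.75, rounded up to 1617085; 1,617,085 required, 1,617,085 in favor — approved.
D: 2/3 of 7348800 = 4899200; 4,899,200 required, 4,901,047 in favor — approved.

Not approved — the A shares did not give the required vote.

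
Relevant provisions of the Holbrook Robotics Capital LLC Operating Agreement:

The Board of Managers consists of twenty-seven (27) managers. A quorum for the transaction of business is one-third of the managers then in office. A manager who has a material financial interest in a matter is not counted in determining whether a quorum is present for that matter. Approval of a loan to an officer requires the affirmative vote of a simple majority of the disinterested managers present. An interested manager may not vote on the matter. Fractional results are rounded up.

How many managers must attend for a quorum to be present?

1/3 of 27 = 9.

9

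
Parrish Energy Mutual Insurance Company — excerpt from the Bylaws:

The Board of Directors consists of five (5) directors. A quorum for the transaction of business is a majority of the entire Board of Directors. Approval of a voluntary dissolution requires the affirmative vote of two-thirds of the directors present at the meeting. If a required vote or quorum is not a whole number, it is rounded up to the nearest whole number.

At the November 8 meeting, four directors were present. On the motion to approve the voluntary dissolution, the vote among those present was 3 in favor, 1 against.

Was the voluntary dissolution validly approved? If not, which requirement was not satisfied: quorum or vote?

Valid — all requirements satisfied.

Quorum: 4 present; quorum is 3. Satisfied.
Vote: the voluntary dissolution requires two-thirds of the directors present (4). 2/3 of 4 = 2.67, rounded up to 3, so 3 affirmative votes are needed; 3 voted in favor. Satisfied.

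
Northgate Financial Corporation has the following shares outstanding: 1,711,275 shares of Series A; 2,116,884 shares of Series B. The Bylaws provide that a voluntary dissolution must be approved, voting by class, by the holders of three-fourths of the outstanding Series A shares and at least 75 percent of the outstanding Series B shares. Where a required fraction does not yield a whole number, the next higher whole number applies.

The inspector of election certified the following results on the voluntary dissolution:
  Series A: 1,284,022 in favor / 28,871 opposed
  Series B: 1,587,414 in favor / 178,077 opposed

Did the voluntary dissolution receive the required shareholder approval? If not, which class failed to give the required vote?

Not approved — the Series B shares did not give the required vote.

Series A: 3/4 of 1711275 = 1283456.25, rounded up to 1283457; 1,283,457 required, 1,284,022 in favor — approved.
Series B: 3/4 of 2116884 = 1587663; 1,587,663 required, 1,587,414 in favor — not approved.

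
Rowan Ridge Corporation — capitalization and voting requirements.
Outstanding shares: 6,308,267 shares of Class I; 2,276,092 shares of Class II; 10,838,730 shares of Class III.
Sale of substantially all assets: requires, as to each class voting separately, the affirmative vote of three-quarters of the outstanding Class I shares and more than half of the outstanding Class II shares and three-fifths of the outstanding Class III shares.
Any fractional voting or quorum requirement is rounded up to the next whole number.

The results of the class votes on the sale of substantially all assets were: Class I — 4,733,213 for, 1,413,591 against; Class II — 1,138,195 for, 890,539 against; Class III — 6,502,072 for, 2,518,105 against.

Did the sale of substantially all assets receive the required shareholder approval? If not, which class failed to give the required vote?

Not approved — the Class III shares did not give the required vote.

Class I: 3/4 of 6308267 = 4731200.25, rounded up to 4731201; 4,731,201 required, 4,733,213 in favor — approved.
Class II: a majority of 2276092 is 1138047; 1,138,047 required, 1,138,195 in favor — approved.
Class III: 3/5 of 10838730 = 6503238; 6,503,238 required, 6,502,072 in favor — not approved.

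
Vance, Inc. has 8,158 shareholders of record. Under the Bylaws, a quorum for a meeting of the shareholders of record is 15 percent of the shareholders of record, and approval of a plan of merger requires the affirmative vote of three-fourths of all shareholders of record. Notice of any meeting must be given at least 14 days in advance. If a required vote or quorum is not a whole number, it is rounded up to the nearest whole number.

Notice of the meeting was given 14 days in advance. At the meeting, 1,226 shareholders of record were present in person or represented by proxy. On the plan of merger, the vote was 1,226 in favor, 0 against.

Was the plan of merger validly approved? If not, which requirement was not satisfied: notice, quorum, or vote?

Invalid — vote requirement not satisfied.

Notice: 14 days given; 14 required. Satisfied.
Quorum: 15% of 8,158 = 1,223.70, rounded up to 1,224; 1,226 present. Satisfied.
Vote: requires three-fourths of all shareholders of record (8,158); 3/4 of 8158 = 6118.50, rounded up to 6119, so 6,119 needed; 1,226 in favor. Not satisfied.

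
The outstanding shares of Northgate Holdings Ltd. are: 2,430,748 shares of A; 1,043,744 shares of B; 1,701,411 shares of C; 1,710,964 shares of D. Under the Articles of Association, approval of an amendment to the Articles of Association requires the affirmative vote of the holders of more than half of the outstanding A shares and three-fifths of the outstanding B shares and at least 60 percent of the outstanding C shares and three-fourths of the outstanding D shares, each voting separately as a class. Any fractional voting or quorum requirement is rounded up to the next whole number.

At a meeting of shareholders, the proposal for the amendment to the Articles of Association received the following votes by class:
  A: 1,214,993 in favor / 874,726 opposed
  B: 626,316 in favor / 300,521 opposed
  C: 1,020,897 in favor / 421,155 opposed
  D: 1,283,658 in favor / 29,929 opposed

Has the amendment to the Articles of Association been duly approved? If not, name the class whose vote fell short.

Not approved — the A shares did not give the required vote.

A: a majority of 2430748 is 1215375; 1,215,375 required, 1,214,993 in favor — not approved.
B: 3/5 of 1043744 = 626246.40, rounded up to 626247; 626,247 required, 626,316 in favor — approved.
C: 3/5 of 1701411 = 1020846.60, rounded up to 1020847; 1,020,847 required, 1,020,897 in favor — approved.
D: 3/4 of 1710964 = 1283223; 1,283,223 required, 1,283,658 in favor — approved.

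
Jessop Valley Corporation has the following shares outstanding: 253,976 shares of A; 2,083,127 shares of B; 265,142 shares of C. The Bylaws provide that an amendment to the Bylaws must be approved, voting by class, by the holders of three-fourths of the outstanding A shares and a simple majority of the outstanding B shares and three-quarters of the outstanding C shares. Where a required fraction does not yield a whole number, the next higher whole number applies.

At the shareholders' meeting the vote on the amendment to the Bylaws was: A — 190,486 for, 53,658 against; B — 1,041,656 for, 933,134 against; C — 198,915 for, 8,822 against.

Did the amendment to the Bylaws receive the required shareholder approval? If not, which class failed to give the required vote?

Approved — every class gave the required vote.

A: 3/4 of 253976 = 190482; 190,482 required, 190,486 in favor — approved.
B: a majority of 2083127 is 1041564; 1,041,564 required, 1,041,656 in favor — approved.
C: 3/4 of 265142 = 198856.50, rounded up to 198857; 198,857 required, 198,915 in favor — approved.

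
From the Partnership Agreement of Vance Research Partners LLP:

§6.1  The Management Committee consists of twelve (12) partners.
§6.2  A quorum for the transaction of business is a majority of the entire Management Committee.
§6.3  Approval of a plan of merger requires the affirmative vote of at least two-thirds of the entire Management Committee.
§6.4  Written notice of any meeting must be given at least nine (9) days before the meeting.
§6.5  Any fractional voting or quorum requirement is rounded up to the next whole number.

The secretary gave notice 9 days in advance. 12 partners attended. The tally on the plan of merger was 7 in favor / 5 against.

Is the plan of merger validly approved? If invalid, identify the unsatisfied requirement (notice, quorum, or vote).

Invalid — vote requirement not satisfied.

Notice: 9 days given; 9 required (9 ≥ 9). Satisfied.
Quorum: 12 present; quorum is 7. Satisfied.
Vote: the plan of merger requires two-thirds of the entire Management Committee (12). 2/3 of 12 = 8, so 8 affirmative votes are needed; 7 voted in favor. Not satisfied.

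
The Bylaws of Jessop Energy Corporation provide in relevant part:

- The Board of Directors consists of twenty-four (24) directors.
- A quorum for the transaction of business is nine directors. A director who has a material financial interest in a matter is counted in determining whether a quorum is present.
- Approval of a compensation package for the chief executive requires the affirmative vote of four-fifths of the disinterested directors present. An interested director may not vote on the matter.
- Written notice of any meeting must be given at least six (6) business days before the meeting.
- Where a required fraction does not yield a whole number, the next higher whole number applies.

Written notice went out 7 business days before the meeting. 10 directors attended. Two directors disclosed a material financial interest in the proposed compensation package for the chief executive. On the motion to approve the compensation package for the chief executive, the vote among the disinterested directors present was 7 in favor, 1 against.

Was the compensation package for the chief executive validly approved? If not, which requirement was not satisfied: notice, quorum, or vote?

Valid — all requirements satisfied.

Notice: 7 business days given; 6 required (7 ≥ 6). Satisfied.
Quorum: 10 present (interested directors count toward quorum); quorum is 9. Satisfied.
Vote: the compensation package for the chief executive requires four-fifths of the disinterested directors present (10 − 2 = 8). 4/5 of 8 = 6.40, rounded up to 7, so 7 affirmative votes are needed; 7 voted in favor. Satisfied.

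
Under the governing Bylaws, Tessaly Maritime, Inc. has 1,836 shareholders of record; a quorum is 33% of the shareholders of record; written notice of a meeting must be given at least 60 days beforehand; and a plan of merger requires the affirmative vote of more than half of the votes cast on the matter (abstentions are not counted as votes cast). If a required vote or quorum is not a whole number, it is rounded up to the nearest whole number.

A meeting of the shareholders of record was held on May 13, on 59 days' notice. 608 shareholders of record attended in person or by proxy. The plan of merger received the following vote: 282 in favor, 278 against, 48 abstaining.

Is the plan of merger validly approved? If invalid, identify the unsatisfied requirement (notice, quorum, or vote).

Notice: 59 days given; 60 required. Not satisfied.
Quorum: 33% of 1,836 = 605.88, rounded up to 606; 608 present. Satisfied.
Vote: requires a majority of the votes cast (608 − 48 abstaining = 560); a majority of 560 is 281, so 281 needed; 282 in favor. Satisfied.

Invalid — notice requirement not satisfied.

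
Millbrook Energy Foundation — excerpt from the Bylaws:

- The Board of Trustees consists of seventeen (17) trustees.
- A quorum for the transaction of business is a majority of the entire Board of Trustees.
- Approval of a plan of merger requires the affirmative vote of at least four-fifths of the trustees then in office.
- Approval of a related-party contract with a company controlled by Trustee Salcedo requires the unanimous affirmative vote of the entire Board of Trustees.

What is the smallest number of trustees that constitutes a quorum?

9

A majority of 17 is 9.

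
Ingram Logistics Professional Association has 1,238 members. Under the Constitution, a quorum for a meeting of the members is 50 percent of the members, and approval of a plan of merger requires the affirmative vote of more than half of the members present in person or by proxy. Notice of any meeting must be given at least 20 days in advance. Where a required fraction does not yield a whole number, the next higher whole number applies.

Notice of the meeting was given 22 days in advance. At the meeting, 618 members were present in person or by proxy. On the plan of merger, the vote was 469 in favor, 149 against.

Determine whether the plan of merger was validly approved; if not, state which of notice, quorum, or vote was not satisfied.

Invalid — quorum requirement not satisfied.

Notice: 22 days given; 20 required. Satisfied.
Quorum: 50% of 1,238 = 619; 618 present. Not satisfied.
Vote: requires a majority of those present (618); a majority of 618 is 310, so 310 needed; 469 in favor. Satisfied.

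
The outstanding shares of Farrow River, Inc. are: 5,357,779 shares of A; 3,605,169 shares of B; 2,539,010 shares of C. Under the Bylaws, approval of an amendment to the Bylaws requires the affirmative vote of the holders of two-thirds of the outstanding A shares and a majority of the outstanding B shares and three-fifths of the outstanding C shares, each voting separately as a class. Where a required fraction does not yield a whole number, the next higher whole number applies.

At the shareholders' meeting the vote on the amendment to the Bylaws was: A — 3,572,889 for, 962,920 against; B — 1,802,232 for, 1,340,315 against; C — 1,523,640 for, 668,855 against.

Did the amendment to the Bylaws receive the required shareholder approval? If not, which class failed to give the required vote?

A: 2/3 of 5357779 = 3571852.67, rounded up to 3571853; 3,571,853 required, 3,572,889 in favor — approved.
B: a majority of 3605169 is 1802585; 1,802,585 required, 1,802,232 in favor — not approved.
C: 3/5 of 2539010 = 1523406; 1,523,406 required, 1,523,640 in favor — approved.

Not approved — the B shares did not give the required vote.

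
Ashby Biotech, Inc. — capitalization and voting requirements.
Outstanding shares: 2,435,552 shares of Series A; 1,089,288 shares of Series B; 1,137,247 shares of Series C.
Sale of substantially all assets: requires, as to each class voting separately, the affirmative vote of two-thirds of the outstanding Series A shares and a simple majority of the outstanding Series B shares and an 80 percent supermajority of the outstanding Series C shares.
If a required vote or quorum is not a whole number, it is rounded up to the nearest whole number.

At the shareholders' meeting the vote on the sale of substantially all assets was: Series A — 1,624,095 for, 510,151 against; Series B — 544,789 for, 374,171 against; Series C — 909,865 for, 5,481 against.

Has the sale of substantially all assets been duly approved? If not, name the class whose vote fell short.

Approved — every class gave the required vote.

Series A: 2/3 of 2435552 = 1623701.33, rounded up to 1623702; 1,623,702 required, 1,624,095 in favor — approved.
Series B: a majority of 1089288 is 544645; 544,645 required, 544,789 in favor — approved.
Series C: 4/5 of 1137247 = 909797.60, rounded up to 909798; 909,798 required, 909,865 in favor — approved.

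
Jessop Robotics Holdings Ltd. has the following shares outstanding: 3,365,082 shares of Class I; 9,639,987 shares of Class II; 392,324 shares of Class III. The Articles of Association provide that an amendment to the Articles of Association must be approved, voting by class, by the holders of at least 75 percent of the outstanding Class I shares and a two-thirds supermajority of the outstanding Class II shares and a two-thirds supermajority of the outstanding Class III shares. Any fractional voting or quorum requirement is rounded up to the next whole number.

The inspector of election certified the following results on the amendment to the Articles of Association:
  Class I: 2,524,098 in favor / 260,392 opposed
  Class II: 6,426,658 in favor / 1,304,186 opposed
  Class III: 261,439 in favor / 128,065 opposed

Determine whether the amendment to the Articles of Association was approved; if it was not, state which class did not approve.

Class I: 3/4 of 3365082 = 2523811.50, rounded up to 2523812; 2,523,812 required, 2,524,098 in favor — approved.
Class II: 2/3 of 9639987 = 6426658; 6,426,658 required, 6,426,658 in favor — approved.
Class III: 2/3 of 392324 = 261549.33, rounded up to 261550; 261,550 required, 261,439 in favor — not approved.

Not approved — the Class III shares did not give the required vote.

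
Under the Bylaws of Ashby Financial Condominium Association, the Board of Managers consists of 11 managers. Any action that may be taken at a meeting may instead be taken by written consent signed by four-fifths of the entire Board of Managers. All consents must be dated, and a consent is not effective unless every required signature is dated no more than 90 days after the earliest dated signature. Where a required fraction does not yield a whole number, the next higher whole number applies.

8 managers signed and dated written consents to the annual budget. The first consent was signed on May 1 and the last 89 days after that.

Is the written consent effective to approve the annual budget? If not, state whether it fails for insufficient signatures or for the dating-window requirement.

Signatures required: four-fifths of 11 — 4/5 of 11 = 8.80, rounded up to 9, so 9 needed; 8 signed. Insufficient.
Dating window: the latest signature is 89 days after the earliest; the limit is 90 days. Within the window.

Not effective — insufficient signatures.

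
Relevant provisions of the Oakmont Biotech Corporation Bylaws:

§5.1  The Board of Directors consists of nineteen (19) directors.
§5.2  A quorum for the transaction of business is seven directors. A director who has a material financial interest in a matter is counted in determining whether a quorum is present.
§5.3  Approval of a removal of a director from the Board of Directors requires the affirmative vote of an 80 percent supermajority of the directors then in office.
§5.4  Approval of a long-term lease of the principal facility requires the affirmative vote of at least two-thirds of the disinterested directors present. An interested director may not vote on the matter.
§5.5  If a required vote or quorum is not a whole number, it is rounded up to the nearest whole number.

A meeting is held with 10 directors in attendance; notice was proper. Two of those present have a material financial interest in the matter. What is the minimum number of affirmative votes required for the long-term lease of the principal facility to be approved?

6

The long-term lease of the principal facility requires two-thirds of the disinterested directors present (10 − 2 = 8).
2/3 of 8 = 5.33, rounded up to 6.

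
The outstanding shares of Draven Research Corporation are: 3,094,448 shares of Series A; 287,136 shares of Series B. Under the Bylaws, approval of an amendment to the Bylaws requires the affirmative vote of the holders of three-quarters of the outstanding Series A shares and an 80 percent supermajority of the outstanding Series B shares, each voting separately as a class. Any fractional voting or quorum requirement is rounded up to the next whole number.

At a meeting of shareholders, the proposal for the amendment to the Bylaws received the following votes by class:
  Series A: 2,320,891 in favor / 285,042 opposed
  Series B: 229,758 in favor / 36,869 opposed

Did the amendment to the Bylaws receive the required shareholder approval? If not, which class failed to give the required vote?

Series A: 3/4 of 3094448 = 2320836; 2,320,836 required, 2,320,891 in favor — approved.
Series B: 4/5 of 287136 = 229708.80, rounded up to 229709; 229,709 required, 229,758 in favor — approved.

Approved — every class gave the required vote.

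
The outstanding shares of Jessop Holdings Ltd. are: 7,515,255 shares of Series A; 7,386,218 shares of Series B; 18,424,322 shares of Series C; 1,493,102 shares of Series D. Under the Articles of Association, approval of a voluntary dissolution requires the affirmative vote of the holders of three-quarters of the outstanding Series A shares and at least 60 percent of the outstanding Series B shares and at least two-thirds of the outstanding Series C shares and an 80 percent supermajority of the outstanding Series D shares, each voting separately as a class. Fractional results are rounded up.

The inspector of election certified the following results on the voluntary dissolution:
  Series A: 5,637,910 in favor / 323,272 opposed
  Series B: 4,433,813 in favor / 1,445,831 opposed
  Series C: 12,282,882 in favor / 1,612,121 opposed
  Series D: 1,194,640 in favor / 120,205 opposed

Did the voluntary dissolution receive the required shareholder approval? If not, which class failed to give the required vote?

Series A: 3/4 of 7515255 = 5636441.25, rounded up to 5636442; 5,636,442 required, 5,637,910 in favor — approved.
Series B: 3/5 of 7386218 = 4431730.80, rounded up to 4431731; 4,431,731 required, 4,433,813 in favor — approved.
Series C: 2/3 of 18424322 = 12282881.33, rounded up to 12282882; 12,282,882 required, 12,282,882 in favor — approved.
Series D: 4/5 of 1493102 = 1194481.60, rounded up to 1194482; 1,194,482 required, 1,194,640 in favor — approved.

Approved — every class gave the required vote.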